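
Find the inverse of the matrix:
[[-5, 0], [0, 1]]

For [[a,b],[c,d]], inverse = (1/det)·[[d,-b],[-c,a]]
det = (-5)(1) - (0)(0) = -5 - 0 = -5
Inverse = (1/-5)·[[1, 0], [0, -5]]
= [[-1/5, 0], [0, 1]]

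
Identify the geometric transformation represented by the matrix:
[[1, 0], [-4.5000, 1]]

This matrix represents: vertical shear with factor -4.5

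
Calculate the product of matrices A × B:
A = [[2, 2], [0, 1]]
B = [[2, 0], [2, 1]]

Matrix multiplication:
C[0][0] = 2×2 + 2×2 = 8
C[0][1] = 2×0 + 2×1 = 2
C[1][0] = 0×2 + 1×2 = 2
C[1][1] = 0×0 + 1×1 = 1
Result: [[8, 2], [2, 1]]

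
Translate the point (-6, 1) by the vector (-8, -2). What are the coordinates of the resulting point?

Translation by (-8, -2) (homogeneous matrix [[1, 0, -8], [0, 1, -2], [0, 0, 1]]):
x' = -6 + -8 = -14
y' = 1 + -2 = -1
Result: (-14, -1)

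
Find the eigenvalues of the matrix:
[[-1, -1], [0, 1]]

Characteristic equation: det(A - λI) = 0
λ² - (trace)λ + (det) = 0
trace = -1 + 1 = 0, det = (-1)(1) - (-1)(0) = -1
λ² - (0)λ + (-1) = 0
λ = (0 ± √((0)² - 4·(-1))) / 2 = (0 ± √4) / 2
Solving: λ = -1, 1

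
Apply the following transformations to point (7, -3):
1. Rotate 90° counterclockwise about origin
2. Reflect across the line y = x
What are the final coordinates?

Step 1: Rotate 90° → (3, 7)
Step 2: Reflect across line y = x → (7, 3)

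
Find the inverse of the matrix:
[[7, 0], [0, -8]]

For [[a,b],[c,d]], inverse = (1/det)·[[d,-b],[-c,a]]
det = (7)(-8) - (0)(0) = -56 - 0 = -56
Inverse = (1/-56)·[[-8, 0], [0, 7]]
= [[1/7, 0], [0, -1/8]]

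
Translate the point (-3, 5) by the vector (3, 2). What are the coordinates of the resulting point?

Translation by (3, 2) (homogeneous matrix [[1, 0, 3], [0, 1, 2], [0, 0, 1]]):
x' = -3 + 3 = 0
y' = 5 + 2 = 7
Result: (0, 7)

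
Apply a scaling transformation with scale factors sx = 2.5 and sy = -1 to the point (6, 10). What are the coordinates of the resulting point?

Scaling matrix:
[[2.50, 0], [0, -1]]
Result: (6 × 2.5, 10 × -1) = (15, -10)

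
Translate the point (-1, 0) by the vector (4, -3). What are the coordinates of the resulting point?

Translation by (4, -3) (homogeneous matrix [[1, 0, 4], [0, 1, -3], [0, 0, 1]]):
x' = -1 + 4 = 3
y' = 0 + -3 = -3
Result: (3, -3)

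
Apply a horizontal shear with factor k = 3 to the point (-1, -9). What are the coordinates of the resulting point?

Shear matrix for horizontal shear with factor k = 3:
[[1, 3], [0, 1]]
Result: (-1, -9) → (-28, -9)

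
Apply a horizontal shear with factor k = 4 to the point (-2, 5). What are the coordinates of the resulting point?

Shear matrix for horizontal shear with factor k = 4:
[[1, 4], [0, 1]]
Result: (-2, 5) → (18, 5)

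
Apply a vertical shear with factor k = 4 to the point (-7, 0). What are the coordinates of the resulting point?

Shear matrix for vertical shear with factor k = 4:
[[1, 0], [4, 1]]
Result: (-7, 0) → (-7, -28)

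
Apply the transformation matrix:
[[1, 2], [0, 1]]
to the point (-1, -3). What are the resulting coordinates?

Matrix multiplication:
[[1, 2], [0, 1]] × [-1, -3]ᵀ
= [(1)(-1) + (2)(-3), (0)(-1) + (1)(-3)]ᵀ
= [-7, -3]ᵀ
Result: (-7, -3)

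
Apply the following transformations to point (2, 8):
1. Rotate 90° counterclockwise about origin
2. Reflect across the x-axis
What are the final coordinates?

Step 1: Rotate 90° → (-8, 2)
Step 2: Reflect across x-axis → (-8, -2)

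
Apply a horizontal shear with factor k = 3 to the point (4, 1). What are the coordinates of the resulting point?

Shear matrix for horizontal shear with factor k = 3:
[[1, 3], [0, 1]]
Result: (4, 1) → (7, 1)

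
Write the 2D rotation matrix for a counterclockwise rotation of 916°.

Rotation matrix formula: [[cos θ, -sin θ], [sin θ, cos θ]]
For θ = 916°:
cos(916°) = -0.9613
sin(916°) = -0.2756
Result: [[-0.9613, 0.2756], [-0.2756, -0.9613]]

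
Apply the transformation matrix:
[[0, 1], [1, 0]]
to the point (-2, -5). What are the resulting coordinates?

Matrix multiplication:
[[0, 1], [1, 0]] × [-2, -5]ᵀ
= [(0)(-2) + (1)(-5), (1)(-2) + (0)(-5)]ᵀ
= [-5, -2]ᵀ
Result: (-5, -2)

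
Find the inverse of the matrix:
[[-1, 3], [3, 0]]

For [[a,b],[c,d]], inverse = (1/det)·[[d,-b],[-c,a]]
det = (-1)(0) - (3)(3) = 0 - 9 = -9
Inverse = (1/-9)·[[0, -3], [-3, -1]]
= [[0, 1/3], [1/3, 1/9]]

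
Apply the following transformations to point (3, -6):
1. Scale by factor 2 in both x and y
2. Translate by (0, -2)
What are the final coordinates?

Step 1: Scale (3, -6) by 2 → (6, -12)
Step 2: Translate by (0, -2) → (6, -14)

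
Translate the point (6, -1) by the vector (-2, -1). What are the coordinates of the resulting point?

Translation by (-2, -1) (homogeneous matrix [[1, 0, -2], [0, 1, -1], [0, 0, 1]]):
x' = 6 + -2 = 4
y' = -1 + -1 = -2
Result: (4, -2)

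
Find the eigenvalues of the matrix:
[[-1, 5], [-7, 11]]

Characteristic equation: det(A - λI) = 0
λ² - (trace)λ + (det) = 0
trace = -1 + 11 = 10, det = (-1)(11) - (5)(-7) = 24
λ² - (10)λ + (24) = 0
λ = (10 ± √((10)² - 4·(24))) / 2 = (10 ± √4) / 2
Solving: λ = 4, 6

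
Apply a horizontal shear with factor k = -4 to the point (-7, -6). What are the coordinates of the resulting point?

Shear matrix for horizontal shear with factor k = -4:
[[1, -4], [0, 1]]
Result: (-7, -6) → (17, -6)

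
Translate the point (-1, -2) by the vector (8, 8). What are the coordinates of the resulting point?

Translation by (8, 8) (homogeneous matrix [[1, 0, 8], [0, 1, 8], [0, 0, 1]]):
x' = -1 + 8 = 7
y' = -2 + 8 = 6
Result: (7, 6)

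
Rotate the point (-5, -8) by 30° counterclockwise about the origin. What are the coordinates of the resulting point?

Rotation matrix for 30°: [[cos 30°, -sin 30°], [sin 30°, cos 30°]] ≈ [[0.866025, -0.500000], [0.500000, 0.866025]]
[[0.866025, -0.500000], [0.500000, 0.866025]] × [-5, -8]ᵀ ≈ [-0.3301, -9.4282]ᵀ
Result: (-0.3301, -9.4282)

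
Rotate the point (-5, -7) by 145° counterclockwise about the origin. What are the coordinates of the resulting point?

Rotation matrix for 145°: [[cos 145°, -sin 145°], [sin 145°, cos 145°]] ≈ [[-0.819152, -0.573576], [0.573576, -0.819152]]
[[-0.819152, -0.573576], [0.573576, -0.819152]] × [-5, -7]ᵀ ≈ [8.1108, 2.8662]ᵀ
Result: (8.1108, 2.8662)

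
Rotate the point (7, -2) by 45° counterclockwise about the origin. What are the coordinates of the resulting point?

Rotation matrix for 45°: [[cos 45°, -sin 45°], [sin 45°, cos 45°]] ≈ [[0.707107, -0.707107], [0.707107, 0.707107]]
[[0.707107, -0.707107], [0.707107, 0.707107]] × [7, -2]ᵀ ≈ [6.3640, 3.5355]ᵀ
Result: (6.3640, 3.5355)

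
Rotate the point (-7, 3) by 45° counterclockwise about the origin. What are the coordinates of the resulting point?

Rotation matrix for 45°: [[cos 45°, -sin 45°], [sin 45°, cos 45°]] ≈ [[0.707107, -0.707107], [0.707107, 0.707107]]
[[0.707107, -0.707107], [0.707107, 0.707107]] × [-7, 3]ᵀ ≈ [-7.0711, -2.8284]ᵀ
Result: (-7.0711, -2.8284)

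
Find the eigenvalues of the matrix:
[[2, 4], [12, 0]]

Characteristic equation: det(A - λI) = 0
λ² - (trace)λ + (det) = 0
trace = 2 + 0 = 2, det = (2)(0) - (4)(12) = -48
λ² - (2)λ + (-48) = 0
λ = (2 ± √((2)² - 4·(-48))) / 2 = (2 ± √196) / 2
Solving: λ = -6, 8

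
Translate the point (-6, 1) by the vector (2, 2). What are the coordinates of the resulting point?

Translation by (2, 2) (homogeneous matrix [[1, 0, 2], [0, 1, 2], [0, 0, 1]]):
x' = -6 + 2 = -4
y' = 1 + 2 = 3
Result: (-4, 3)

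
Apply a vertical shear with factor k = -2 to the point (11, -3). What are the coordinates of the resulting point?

Shear matrix for vertical shear with factor k = -2:
[[1, 0], [-2, 1]]
Result: (11, -3) → (11, -25)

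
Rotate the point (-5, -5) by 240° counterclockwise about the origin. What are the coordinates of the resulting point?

Rotation matrix for 240°: [[cos 240°, -sin 240°], [sin 240°, cos 240°]] ≈ [[-0.500000, 0.866025], [-0.866025, -0.500000]]
[[-0.500000, 0.866025], [-0.866025, -0.500000]] × [-5, -5]ᵀ ≈ [-1.8301, 6.8301]ᵀ
Result: (-1.8301, 6.8301)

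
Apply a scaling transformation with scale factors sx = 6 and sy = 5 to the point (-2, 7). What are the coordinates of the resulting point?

Scaling matrix:
[[6, 0], [0, 5]]
Result: (-2 × 6, 7 × 5) = (-12, 35)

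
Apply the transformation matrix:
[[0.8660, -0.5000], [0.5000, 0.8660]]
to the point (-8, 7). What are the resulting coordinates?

Matrix multiplication:
[[0.8660, -0.5000], [0.5000, 0.8660]] × [-8, 7]ᵀ
= [(0.8660)(-8) + (-0.5000)(7), (0.5000)(-8) + (0.8660)(7)]ᵀ
= [-10.4280, 2.0620]ᵀ
Result: (-10.4280, 2.0620)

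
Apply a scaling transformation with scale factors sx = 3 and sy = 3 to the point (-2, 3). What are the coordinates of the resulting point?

Scaling matrix:
[[3, 0], [0, 3]]
Result: (-2 × 3, 3 × 3) = (-6, 9)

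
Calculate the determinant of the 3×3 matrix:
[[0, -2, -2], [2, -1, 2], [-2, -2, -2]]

Expansion along first row:
det = 0·det([[-1,2],[-2,-2]]) - -2·det([[2,2],[-2,-2]]) + -2·det([[2,-1],[-2,-2]])
    = 0·(-1·-2 - 2·-2) - -2·(2·-2 - 2·-2) + -2·(2·-2 - -1·-2)
    = 0·6 - -2·0 + -2·-6
    = 0 + 0 + 12 = 12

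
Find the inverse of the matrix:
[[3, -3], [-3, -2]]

For [[a,b],[c,d]], inverse = (1/det)·[[d,-b],[-c,a]]
det = (3)(-2) - (-3)(-3) = -6 - 9 = -15
Inverse = (1/-15)·[[-2, 3], [3, 3]]
= [[2/15, -1/5], [-1/5, -1/5]]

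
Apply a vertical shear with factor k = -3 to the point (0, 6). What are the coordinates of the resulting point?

Shear matrix for vertical shear with factor k = -3:
[[1, 0], [-3, 1]]
Result: (0, 6) → (0, 6)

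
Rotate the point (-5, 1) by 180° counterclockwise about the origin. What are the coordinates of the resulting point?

Rotation matrix for 180°: [[cos 180°, -sin 180°], [sin 180°, cos 180°]] = [[-1, 0], [0, -1]]
[[-1, 0], [0, -1]] × [-5, 1]ᵀ = [5, -1]ᵀ
Result: (5, -1)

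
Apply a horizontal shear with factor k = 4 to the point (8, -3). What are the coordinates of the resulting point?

Shear matrix for horizontal shear with factor k = 4:
[[1, 4], [0, 1]]
Result: (8, -3) → (-4, -3)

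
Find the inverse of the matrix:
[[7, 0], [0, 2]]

For [[a,b],[c,d]], inverse = (1/det)·[[d,-b],[-c,a]]
det = (7)(2) - (0)(0) = 14 - 0 = 14
Inverse = (1/14)·[[2, 0], [0, 7]]
= [[1/7, 0], [0, 1/2]]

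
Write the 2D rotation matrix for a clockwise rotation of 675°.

Rotation matrix formula: [[cos θ, -sin θ], [sin θ, cos θ]]
A clockwise rotation by 675° is equivalent to a counterclockwise rotation by -675°.
For θ = -675°:
cos(-675°) = √2/2
sin(-675°) = √2/2
Result: [[√2/2, -√2/2], [√2/2, √2/2]]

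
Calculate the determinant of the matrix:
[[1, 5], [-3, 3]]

For a 2×2 matrix [[a, b], [c, d]], det = ad - bc
det = (1)(3) - (5)(-3) = 3 - -15 = 18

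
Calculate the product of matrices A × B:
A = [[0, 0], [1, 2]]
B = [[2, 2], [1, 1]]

Matrix multiplication:
C[0][0] = 0×2 + 0×1 = 0
C[0][1] = 0×2 + 0×1 = 0
C[1][0] = 1×2 + 2×1 = 4
C[1][1] = 1×2 + 2×1 = 4
Result: [[0, 0], [4, 4]]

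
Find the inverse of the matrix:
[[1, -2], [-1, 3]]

For [[a,b],[c,d]], inverse = (1/det)·[[d,-b],[-c,a]]
det = (1)(3) - (-2)(-1) = 3 - 2 = 1
Inverse = [[3, 2], [1, 1]]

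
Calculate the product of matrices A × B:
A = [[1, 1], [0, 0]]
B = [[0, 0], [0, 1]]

Matrix multiplication:
C[0][0] = 1×0 + 1×0 = 0
C[0][1] = 1×0 + 1×1 = 1
C[1][0] = 0×0 + 0×0 = 0
C[1][1] = 0×0 + 0×1 = 0
Result: [[0, 1], [0, 0]]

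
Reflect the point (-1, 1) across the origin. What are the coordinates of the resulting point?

Reflection across origin: (-1, 1) → (1, -1)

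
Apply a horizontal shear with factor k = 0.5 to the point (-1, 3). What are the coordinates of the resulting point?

Shear matrix for horizontal shear with factor k = 0.5:
[[1, 0.50], [0, 1]]
Result: (-1, 3) → (0.5, 3)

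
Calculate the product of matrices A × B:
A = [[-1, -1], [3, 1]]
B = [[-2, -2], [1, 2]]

Matrix multiplication:
C[0][0] = -1×-2 + -1×1 = 1
C[0][1] = -1×-2 + -1×2 = 0
C[1][0] = 3×-2 + 1×1 = -5
C[1][1] = 3×-2 + 1×2 = -4
Result: [[1, 0], [-5, -4]]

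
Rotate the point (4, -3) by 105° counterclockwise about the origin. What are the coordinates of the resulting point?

Rotation matrix for 105°: [[cos 105°, -sin 105°], [sin 105°, cos 105°]] ≈ [[-0.258819, -0.965926], [0.965926, -0.258819]]
[[-0.258819, -0.965926], [0.965926, -0.258819]] × [4, -3]ᵀ ≈ [1.8625, 4.6402]ᵀ
Result: (1.8625, 4.6402)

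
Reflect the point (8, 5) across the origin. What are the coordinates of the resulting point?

Reflection across origin: (8, 5) → (-8, -5)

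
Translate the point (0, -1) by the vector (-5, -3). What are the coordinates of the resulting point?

Translation by (-5, -3) (homogeneous matrix [[1, 0, -5], [0, 1, -3], [0, 0, 1]]):
x' = 0 + -5 = -5
y' = -1 + -3 = -4
Result: (-5, -4)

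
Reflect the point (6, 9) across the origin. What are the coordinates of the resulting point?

Reflection across origin: (6, 9) → (-6, -9)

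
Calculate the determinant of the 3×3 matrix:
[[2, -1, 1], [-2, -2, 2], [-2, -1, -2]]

Expansion along first row:
det = 2·det([[-2,2],[-1,-2]]) - -1·det([[-2,2],[-2,-2]]) + 1·det([[-2,-2],[-2,-1]])
    = 2·(-2·-2 - 2·-1) - -1·(-2·-2 - 2·-2) + 1·(-2·-1 - -2·-2)
    = 2·6 - -1·8 + 1·-2
    = 12 + 8 + -2 = 18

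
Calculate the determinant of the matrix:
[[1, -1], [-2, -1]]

For a 2×2 matrix [[a, b], [c, d]], det = ad - bc
det = (1)(-1) - (-1)(-2) = -1 - 2 = -3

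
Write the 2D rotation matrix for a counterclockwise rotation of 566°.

Rotation matrix formula: [[cos θ, -sin θ], [sin θ, cos θ]]
For θ = 566°:
cos(566°) = -0.8988
sin(566°) = -0.4384
Result: [[-0.8988, 0.4384], [-0.4384, -0.8988]]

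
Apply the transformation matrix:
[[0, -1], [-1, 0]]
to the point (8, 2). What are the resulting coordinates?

Matrix multiplication:
[[0, -1], [-1, 0]] × [8, 2]ᵀ
= [(0)(8) + (-1)(2), (-1)(8) + (0)(2)]ᵀ
= [-2, -8]ᵀ
Result: (-2, -8)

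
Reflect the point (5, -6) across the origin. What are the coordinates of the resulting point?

Reflection across origin: (5, -6) → (-5, 6)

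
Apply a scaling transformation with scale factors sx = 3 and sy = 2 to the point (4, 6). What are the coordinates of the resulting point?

Scaling matrix:
[[3, 0], [0, 2]]
Result: (4 × 3, 6 × 2) = (12, 12)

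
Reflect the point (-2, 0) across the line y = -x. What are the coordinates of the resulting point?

Reflection across line y = -x: (-2, 0) → (0, 2)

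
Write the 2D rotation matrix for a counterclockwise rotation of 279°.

Rotation matrix formula: [[cos θ, -sin θ], [sin θ, cos θ]]
For θ = 279°:
cos(279°) = 0.1564
sin(279°) = -0.9877
Result: [[0.1564, 0.9877], [-0.9877, 0.1564]]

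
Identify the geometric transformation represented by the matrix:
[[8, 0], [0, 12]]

This matrix represents: non-uniform scaling by sx = 8, sy = 12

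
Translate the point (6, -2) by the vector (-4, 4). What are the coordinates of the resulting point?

Translation by (-4, 4) (homogeneous matrix [[1, 0, -4], [0, 1, 4], [0, 0, 1]]):
x' = 6 + -4 = 2
y' = -2 + 4 = 2
Result: (2, 2)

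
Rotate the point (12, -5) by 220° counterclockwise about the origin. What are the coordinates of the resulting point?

Rotation matrix for 220°: [[cos 220°, -sin 220°], [sin 220°, cos 220°]] ≈ [[-0.766044, 0.642788], [-0.642788, -0.766044]]
[[-0.766044, 0.642788], [-0.642788, -0.766044]] × [12, -5]ᵀ ≈ [-12.4065, -3.8832]ᵀ
Result: (-12.4065, -3.8832)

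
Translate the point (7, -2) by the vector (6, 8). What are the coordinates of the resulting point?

Translation by (6, 8) (homogeneous matrix [[1, 0, 6], [0, 1, 8], [0, 0, 1]]):
x' = 7 + 6 = 13
y' = -2 + 8 = 6
Result: (13, 6)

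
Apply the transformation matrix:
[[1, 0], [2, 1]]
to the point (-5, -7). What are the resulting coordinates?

Matrix multiplication:
[[1, 0], [2, 1]] × [-5, -7]ᵀ
= [(1)(-5) + (0)(-7), (2)(-5) + (1)(-7)]ᵀ
= [-5, -17]ᵀ
Result: (-5, -17)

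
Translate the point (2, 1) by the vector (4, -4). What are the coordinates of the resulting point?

Translation by (4, -4) (homogeneous matrix [[1, 0, 4], [0, 1, -4], [0, 0, 1]]):
x' = 2 + 4 = 6
y' = 1 + -4 = -3
Result: (6, -3)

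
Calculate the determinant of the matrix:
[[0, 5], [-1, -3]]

For a 2×2 matrix [[a, b], [c, d]], det = ad - bc
det = (0)(-3) - (5)(-1) = 0 - -5 = 5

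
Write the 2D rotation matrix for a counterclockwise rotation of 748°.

Rotation matrix formula: [[cos θ, -sin θ], [sin θ, cos θ]]
For θ = 748°:
cos(748°) = 0.8829
sin(748°) = 0.4695
Result: [[0.8829, -0.4695], [0.4695, 0.8829]]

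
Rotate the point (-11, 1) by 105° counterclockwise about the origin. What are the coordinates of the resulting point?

Rotation matrix for 105°: [[cos 105°, -sin 105°], [sin 105°, cos 105°]] ≈ [[-0.258819, -0.965926], [0.965926, -0.258819]]
[[-0.258819, -0.965926], [0.965926, -0.258819]] × [-11, 1]ᵀ ≈ [1.8811, -10.8840]ᵀ
Result: (1.8811, -10.8840)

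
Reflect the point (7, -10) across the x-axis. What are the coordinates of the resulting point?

Reflection across x-axis: (7, -10) → (7, 10)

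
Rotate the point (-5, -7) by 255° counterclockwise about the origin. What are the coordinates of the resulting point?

Rotation matrix for 255°: [[cos 255°, -sin 255°], [sin 255°, cos 255°]] ≈ [[-0.258819, 0.965926], [-0.965926, -0.258819]]
[[-0.258819, 0.965926], [-0.965926, -0.258819]] × [-5, -7]ᵀ ≈ [-5.4674, 6.6414]ᵀ
Result: (-5.4674, 6.6414)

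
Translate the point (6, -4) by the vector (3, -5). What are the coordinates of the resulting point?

Translation by (3, -5) (homogeneous matrix [[1, 0, 3], [0, 1, -5], [0, 0, 1]]):
x' = 6 + 3 = 9
y' = -4 + -5 = -9
Result: (9, -9)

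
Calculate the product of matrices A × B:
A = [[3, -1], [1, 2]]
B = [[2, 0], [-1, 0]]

Matrix multiplication:
C[0][0] = 3×2 + -1×-1 = 7
C[0][1] = 3×0 + -1×0 = 0
C[1][0] = 1×2 + 2×-1 = 0
C[1][1] = 1×0 + 2×0 = 0
Result: [[7, 0], [0, 0]]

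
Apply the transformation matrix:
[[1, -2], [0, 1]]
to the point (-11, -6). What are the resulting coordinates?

Matrix multiplication:
[[1, -2], [0, 1]] × [-11, -6]ᵀ
= [(1)(-11) + (-2)(-6), (0)(-11) + (1)(-6)]ᵀ
= [1, -6]ᵀ
Result: (1, -6)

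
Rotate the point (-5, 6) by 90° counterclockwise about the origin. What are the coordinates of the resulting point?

Rotation matrix for 90°: [[cos 90°, -sin 90°], [sin 90°, cos 90°]] = [[0, -1], [1, 0]]
[[0, -1], [1, 0]] × [-5, 6]ᵀ = [-6, -5]ᵀ
Result: (-6, -5)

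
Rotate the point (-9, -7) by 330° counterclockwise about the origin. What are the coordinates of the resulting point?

Rotation matrix for 330°: [[cos 330°, -sin 330°], [sin 330°, cos 330°]] ≈ [[0.866025, 0.500000], [-0.500000, 0.866025]]
[[0.866025, 0.500000], [-0.500000, 0.866025]] × [-9, -7]ᵀ ≈ [-11.2942, -1.5622]ᵀ
Result: (-11.2942, -1.5622)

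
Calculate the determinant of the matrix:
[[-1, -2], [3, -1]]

For a 2×2 matrix [[a, b], [c, d]], det = ad - bc
det = (-1)(-1) - (-2)(3) = 1 - -6 = 7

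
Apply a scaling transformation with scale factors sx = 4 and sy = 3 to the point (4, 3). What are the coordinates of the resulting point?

Scaling matrix:
[[4, 0], [0, 3]]
Result: (4 × 4, 3 × 3) = (16, 9)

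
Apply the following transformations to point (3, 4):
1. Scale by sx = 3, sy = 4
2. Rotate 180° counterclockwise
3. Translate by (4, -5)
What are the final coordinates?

Step 1: Scale → (9, 16)
Step 2: Rotate 180° → (-9, -16)
Step 3: Translate → (-5, -21)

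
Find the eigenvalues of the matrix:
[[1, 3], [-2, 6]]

Characteristic equation: det(A - λI) = 0
λ² - (trace)λ + (det) = 0
trace = 1 + 6 = 7, det = (1)(6) - (3)(-2) = 12
λ² - (7)λ + (12) = 0
λ = (7 ± √((7)² - 4·(12))) / 2 = (7 ± √1) / 2
Solving: λ = 3, 4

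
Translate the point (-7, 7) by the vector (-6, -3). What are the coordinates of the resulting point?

Translation by (-6, -3) (homogeneous matrix [[1, 0, -6], [0, 1, -3], [0, 0, 1]]):
x' = -7 + -6 = -13
y' = 7 + -3 = 4
Result: (-13, 4)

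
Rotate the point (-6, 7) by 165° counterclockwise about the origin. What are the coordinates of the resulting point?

Rotation matrix for 165°: [[cos 165°, -sin 165°], [sin 165°, cos 165°]] ≈ [[-0.965926, -0.258819], [0.258819, -0.965926]]
[[-0.965926, -0.258819], [0.258819, -0.965926]] × [-6, 7]ᵀ ≈ [3.9838, -8.3144]ᵀ
Result: (3.9838, -8.3144)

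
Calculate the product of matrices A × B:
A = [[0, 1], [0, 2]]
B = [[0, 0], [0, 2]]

Matrix multiplication:
C[0][0] = 0×0 + 1×0 = 0
C[0][1] = 0×0 + 1×2 = 2
C[1][0] = 0×0 + 2×0 = 0
C[1][1] = 0×0 + 2×2 = 4
Result: [[0, 2], [0, 4]]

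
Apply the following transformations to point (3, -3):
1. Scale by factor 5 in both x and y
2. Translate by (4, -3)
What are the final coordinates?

Step 1: Scale (3, -3) by 5 → (15, -15)
Step 2: Translate by (4, -3) → (19, -18)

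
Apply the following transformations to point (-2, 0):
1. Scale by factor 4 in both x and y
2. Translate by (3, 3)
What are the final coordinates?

Step 1: Scale (-2, 0) by 4 → (-8, 0)
Step 2: Translate by (3, 3) → (-5, 3)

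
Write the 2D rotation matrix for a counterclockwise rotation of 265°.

Rotation matrix formula: [[cos θ, -sin θ], [sin θ, cos θ]]
For θ = 265°:
cos(265°) = -0.0872
sin(265°) = -0.9962
Result: [[-0.0872, 0.9962], [-0.9962, -0.0872]]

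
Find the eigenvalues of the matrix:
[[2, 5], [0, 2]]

Characteristic equation: det(A - λI) = 0
λ² - (trace)λ + (det) = 0
trace = 2 + 2 = 4, det = (2)(2) - (5)(0) = 4
λ² - (4)λ + (4) = 0
λ = (4 ± √((4)² - 4·(4))) / 2 = (4 ± √0) / 2
Solving: λ = 2, 2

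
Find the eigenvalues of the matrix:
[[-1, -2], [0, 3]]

Characteristic equation: det(A - λI) = 0
λ² - (trace)λ + (det) = 0
trace = -1 + 3 = 2, det = (-1)(3) - (-2)(0) = -3
λ² - (2)λ + (-3) = 0
λ = (2 ± √((2)² - 4·(-3))) / 2 = (2 ± √16) / 2
Solving: λ = -1, 3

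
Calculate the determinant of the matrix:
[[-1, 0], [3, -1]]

For a 2×2 matrix [[a, b], [c, d]], det = ad - bc
det = (-1)(-1) - (0)(3) = 1 - 0 = 1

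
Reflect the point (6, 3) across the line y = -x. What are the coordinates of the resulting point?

Reflection across line y = -x: (6, 3) → (-3, -6)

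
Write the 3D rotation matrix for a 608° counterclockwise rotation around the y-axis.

Rotation matrix for counterclockwise 608° around y-axis:
cos(608°) = -0.3746, sin(608°) = -0.9272
Result: [[-0.3746, 0, -0.9272], [0, 1, 0], [0.9272, 0, -0.3746]]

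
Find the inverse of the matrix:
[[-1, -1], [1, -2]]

For [[a,b],[c,d]], inverse = (1/det)·[[d,-b],[-c,a]]
det = (-1)(-2) - (-1)(1) = 2 - -1 = 3
Inverse = (1/3)·[[-2, 1], [-1, -1]]
= [[-2/3, 1/3], [-1/3, -1/3]]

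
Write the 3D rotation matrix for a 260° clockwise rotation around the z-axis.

Rotation matrix for clockwise 260° around z-axis:
A clockwise rotation by 260° is a counterclockwise rotation by -260°.
cos(-260°) = -0.1736, sin(-260°) = 0.9848
Result: [[-0.1736, -0.9848, 0], [0.9848, -0.1736, 0], [0, 0, 1]]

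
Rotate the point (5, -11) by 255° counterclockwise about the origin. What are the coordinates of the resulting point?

Rotation matrix for 255°: [[cos 255°, -sin 255°], [sin 255°, cos 255°]] ≈ [[-0.258819, 0.965926], [-0.965926, -0.258819]]
[[-0.258819, 0.965926], [-0.965926, -0.258819]] × [5, -11]ᵀ ≈ [-11.9193, -1.9826]ᵀ
Result: (-11.9193, -1.9826)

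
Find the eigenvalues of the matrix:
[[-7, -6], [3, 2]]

Characteristic equation: det(A - λI) = 0
λ² - (trace)λ + (det) = 0
trace = -7 + 2 = -5, det = (-7)(2) - (-6)(3) = 4
λ² - (-5)λ + (4) = 0
λ = (-5 ± √((-5)² - 4·(4))) / 2 = (-5 ± √9) / 2
Solving: λ = -4, -1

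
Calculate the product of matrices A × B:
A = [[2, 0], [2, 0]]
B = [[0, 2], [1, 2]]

Matrix multiplication:
C[0][0] = 2×0 + 0×1 = 0
C[0][1] = 2×2 + 0×2 = 4
C[1][0] = 2×0 + 0×1 = 0
C[1][1] = 2×2 + 0×2 = 4
Result: [[0, 4], [0, 4]]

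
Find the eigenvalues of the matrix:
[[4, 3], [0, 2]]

Characteristic equation: det(A - λI) = 0
λ² - (trace)λ + (det) = 0
trace = 4 + 2 = 6, det = (4)(2) - (3)(0) = 8
λ² - (6)λ + (8) = 0
λ = (6 ± √((6)² - 4·(8))) / 2 = (6 ± √4) / 2
Solving: λ = 2, 4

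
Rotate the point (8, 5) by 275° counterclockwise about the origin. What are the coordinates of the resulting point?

Rotation matrix for 275°: [[cos 275°, -sin 275°], [sin 275°, cos 275°]] ≈ [[0.087156, 0.996195], [-0.996195, 0.087156]]
[[0.087156, 0.996195], [-0.996195, 0.087156]] × [8, 5]ᵀ ≈ [5.6782, -7.5338]ᵀ
Result: (5.6782, -7.5338)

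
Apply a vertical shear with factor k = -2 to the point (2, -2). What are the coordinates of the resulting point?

Shear matrix for vertical shear with factor k = -2:
[[1, 0], [-2, 1]]
Result: (2, -2) → (2, -6)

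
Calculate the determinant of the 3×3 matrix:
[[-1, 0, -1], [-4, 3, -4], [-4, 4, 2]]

Expansion along first row:
det = -1·det([[3,-4],[4,2]]) - 0·det([[-4,-4],[-4,2]]) + -1·det([[-4,3],[-4,4]])
    = -1·(3·2 - -4·4) - 0·(-4·2 - -4·-4) + -1·(-4·4 - 3·-4)
    = -1·22 - 0·-24 + -1·-4
    = -22 + 0 + 4 = -18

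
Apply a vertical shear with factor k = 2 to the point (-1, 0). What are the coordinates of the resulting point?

Shear matrix for vertical shear with factor k = 2:
[[1, 0], [2, 1]]
Result: (-1, 0) → (-1, -2)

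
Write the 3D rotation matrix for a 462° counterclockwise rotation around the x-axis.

Rotation matrix for counterclockwise 462° around x-axis:
cos(462°) = -0.2079, sin(462°) = 0.9781
Result: [[1, 0, 0], [0, -0.2079, -0.9781], [0, 0.9781, -0.2079]]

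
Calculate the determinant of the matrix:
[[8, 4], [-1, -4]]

For a 2×2 matrix [[a, b], [c, d]], det = ad - bc
det = (8)(-4) - (4)(-1) = -32 - -4 = -28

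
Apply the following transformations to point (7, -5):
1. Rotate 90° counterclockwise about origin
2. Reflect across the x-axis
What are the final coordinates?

Step 1: Rotate 90° → (5, 7)
Step 2: Reflect across x-axis → (5, -7)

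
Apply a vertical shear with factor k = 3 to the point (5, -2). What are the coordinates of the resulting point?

Shear matrix for vertical shear with factor k = 3:
[[1, 0], [3, 1]]
Result: (5, -2) → (5, 13)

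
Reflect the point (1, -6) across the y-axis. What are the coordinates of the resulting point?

Reflection across y-axis: (1, -6) → (-1, -6)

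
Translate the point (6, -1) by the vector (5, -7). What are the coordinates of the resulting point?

Translation by (5, -7) (homogeneous matrix [[1, 0, 5], [0, 1, -7], [0, 0, 1]]):
x' = 6 + 5 = 11
y' = -1 + -7 = -8
Result: (11, -8)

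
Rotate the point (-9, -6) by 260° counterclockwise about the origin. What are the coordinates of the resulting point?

Rotation matrix for 260°: [[cos 260°, -sin 260°], [sin 260°, cos 260°]] ≈ [[-0.173648, 0.984808], [-0.984808, -0.173648]]
[[-0.173648, 0.984808], [-0.984808, -0.173648]] × [-9, -6]ᵀ ≈ [-4.3460, 9.9052]ᵀ
Result: (-4.3460, 9.9052)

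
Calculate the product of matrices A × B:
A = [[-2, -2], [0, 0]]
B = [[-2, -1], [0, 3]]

Matrix multiplication:
C[0][0] = -2×-2 + -2×0 = 4
C[0][1] = -2×-1 + -2×3 = -4
C[1][0] = 0×-2 + 0×0 = 0
C[1][1] = 0×-1 + 0×3 = 0
Result: [[4, -4], [0, 0]]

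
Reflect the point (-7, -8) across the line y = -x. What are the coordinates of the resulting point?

Reflection across line y = -x: (-7, -8) → (8, 7)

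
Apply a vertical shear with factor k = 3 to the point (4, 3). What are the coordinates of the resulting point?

Shear matrix for vertical shear with factor k = 3:
[[1, 0], [3, 1]]
Result: (4, 3) → (4, 15)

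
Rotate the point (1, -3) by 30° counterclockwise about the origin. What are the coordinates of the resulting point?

Rotation matrix for 30°: [[cos 30°, -sin 30°], [sin 30°, cos 30°]] ≈ [[0.866025, -0.500000], [0.500000, 0.866025]]
[[0.866025, -0.500000], [0.500000, 0.866025]] × [1, -3]ᵀ ≈ [2.3660, -2.0981]ᵀ
Result: (2.3660, -2.0981)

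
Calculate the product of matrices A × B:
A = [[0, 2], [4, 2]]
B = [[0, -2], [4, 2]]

Matrix multiplication:
C[0][0] = 0×0 + 2×4 = 8
C[0][1] = 0×-2 + 2×2 = 4
C[1][0] = 4×0 + 2×4 = 8
C[1][1] = 4×-2 + 2×2 = -4
Result: [[8, 4], [8, -4]]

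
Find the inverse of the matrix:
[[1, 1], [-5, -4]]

For [[a,b],[c,d]], inverse = (1/det)·[[d,-b],[-c,a]]
det = (1)(-4) - (1)(-5) = -4 - -5 = 1
Inverse = [[-4, -1], [5, 1]]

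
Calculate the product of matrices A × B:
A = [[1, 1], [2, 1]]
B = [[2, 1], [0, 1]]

Matrix multiplication:
C[0][0] = 1×2 + 1×0 = 2
C[0][1] = 1×1 + 1×1 = 2
C[1][0] = 2×2 + 1×0 = 4
C[1][1] = 2×1 + 1×1 = 3
Result: [[2, 2], [4, 3]]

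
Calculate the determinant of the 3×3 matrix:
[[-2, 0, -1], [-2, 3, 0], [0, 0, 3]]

Expansion along first row:
det = -2·det([[3,0],[0,3]]) - 0·det([[-2,0],[0,3]]) + -1·det([[-2,3],[0,0]])
    = -2·(3·3 - 0·0) - 0·(-2·3 - 0·0) + -1·(-2·0 - 3·0)
    = -2·9 - 0·-6 + -1·0
    = -18 + 0 + 0 = -18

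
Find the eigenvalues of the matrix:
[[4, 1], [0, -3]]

Characteristic equation: det(A - λI) = 0
λ² - (trace)λ + (det) = 0
trace = 4 + -3 = 1, det = (4)(-3) - (1)(0) = -12
λ² - (1)λ + (-12) = 0
λ = (1 ± √((1)² - 4·(-12))) / 2 = (1 ± √49) / 2
Solving: λ = -3, 4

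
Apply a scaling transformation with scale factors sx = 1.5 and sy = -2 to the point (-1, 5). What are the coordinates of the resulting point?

Scaling matrix:
[[1.50, 0], [0, -2]]
Result: (-1 × 1.5, 5 × -2) = (-1.5, -10)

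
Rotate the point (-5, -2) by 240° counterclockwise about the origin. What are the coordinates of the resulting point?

Rotation matrix for 240°: [[cos 240°, -sin 240°], [sin 240°, cos 240°]] ≈ [[-0.500000, 0.866025], [-0.866025, -0.500000]]
[[-0.500000, 0.866025], [-0.866025, -0.500000]] × [-5, -2]ᵀ ≈ [0.7679, 5.3301]ᵀ
Result: (0.7679, 5.3301)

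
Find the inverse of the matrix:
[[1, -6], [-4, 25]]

For [[a,b],[c,d]], inverse = (1/det)·[[d,-b],[-c,a]]
det = (1)(25) - (-6)(-4) = 25 - 24 = 1
Inverse = [[25, 6], [4, 1]]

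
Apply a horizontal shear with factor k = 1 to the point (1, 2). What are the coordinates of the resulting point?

Shear matrix for horizontal shear with factor k = 1:
[[1, 1], [0, 1]]
Result: (1, 2) → (3, 2)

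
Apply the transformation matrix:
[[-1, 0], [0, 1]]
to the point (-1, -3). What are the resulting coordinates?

Matrix multiplication:
[[-1, 0], [0, 1]] × [-1, -3]ᵀ
= [(-1)(-1) + (0)(-3), (0)(-1) + (1)(-3)]ᵀ
= [1, -3]ᵀ
Result: (1, -3)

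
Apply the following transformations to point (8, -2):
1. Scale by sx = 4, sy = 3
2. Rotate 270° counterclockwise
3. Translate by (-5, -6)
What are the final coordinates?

Step 1: Scale → (32, -6)
Step 2: Rotate 270° → (-6, -32)
Step 3: Translate → (-11, -38)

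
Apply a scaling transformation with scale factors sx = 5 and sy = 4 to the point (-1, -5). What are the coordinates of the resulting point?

Scaling matrix:
[[5, 0], [0, 4]]
Result: (-1 × 5, -5 × 4) = (-5, -20)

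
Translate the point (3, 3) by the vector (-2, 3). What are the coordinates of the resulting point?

Translation by (-2, 3) (homogeneous matrix [[1, 0, -2], [0, 1, 3], [0, 0, 1]]):
x' = 3 + -2 = 1
y' = 3 + 3 = 6
Result: (1, 6)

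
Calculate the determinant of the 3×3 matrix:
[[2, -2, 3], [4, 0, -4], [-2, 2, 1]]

Expansion along first row:
det = 2·det([[0,-4],[2,1]]) - -2·det([[4,-4],[-2,1]]) + 3·det([[4,0],[-2,2]])
    = 2·(0·1 - -4·2) - -2·(4·1 - -4·-2) + 3·(4·2 - 0·-2)
    = 2·8 - -2·-4 + 3·8
    = 16 + -8 + 24 = 32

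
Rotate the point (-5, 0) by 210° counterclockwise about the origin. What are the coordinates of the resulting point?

Rotation matrix for 210°: [[cos 210°, -sin 210°], [sin 210°, cos 210°]] ≈ [[-0.866025, 0.500000], [-0.500000, -0.866025]]
[[-0.866025, 0.500000], [-0.500000, -0.866025]] × [-5, 0]ᵀ ≈ [4.3301, 2.5000]ᵀ
Result: (4.3301, 2.5000)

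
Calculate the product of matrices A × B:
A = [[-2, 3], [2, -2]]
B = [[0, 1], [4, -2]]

Matrix multiplication:
C[0][0] = -2×0 + 3×4 = 12
C[0][1] = -2×1 + 3×-2 = -8
C[1][0] = 2×0 + -2×4 = -8
C[1][1] = 2×1 + -2×-2 = 6
Result: [[12, -8], [-8, 6]]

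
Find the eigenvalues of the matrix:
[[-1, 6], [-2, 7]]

Characteristic equation: det(A - λI) = 0
λ² - (trace)λ + (det) = 0
trace = -1 + 7 = 6, det = (-1)(7) - (6)(-2) = 5
λ² - (6)λ + (5) = 0
λ = (6 ± √((6)² - 4·(5))) / 2 = (6 ± √16) / 2
Solving: λ = 1, 5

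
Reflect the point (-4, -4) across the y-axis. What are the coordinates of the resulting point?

Reflection across y-axis: (-4, -4) → (4, -4)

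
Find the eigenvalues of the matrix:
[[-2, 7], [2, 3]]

Characteristic equation: det(A - λI) = 0
λ² - (trace)λ + (det) = 0
trace = -2 + 3 = 1, det = (-2)(3) - (7)(2) = -20
λ² - (1)λ + (-20) = 0
λ = (1 ± √((1)² - 4·(-20))) / 2 = (1 ± √81) / 2
Solving: λ = -4, 5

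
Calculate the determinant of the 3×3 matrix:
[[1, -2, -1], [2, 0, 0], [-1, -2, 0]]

Expansion along first row:
det = 1·det([[0,0],[-2,0]]) - -2·det([[2,0],[-1,0]]) + -1·det([[2,0],[-1,-2]])
    = 1·(0·0 - 0·-2) - -2·(2·0 - 0·-1) + -1·(2·-2 - 0·-1)
    = 1·0 - -2·0 + -1·-4
    = 0 + 0 + 4 = 4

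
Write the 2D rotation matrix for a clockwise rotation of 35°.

Rotation matrix formula: [[cos θ, -sin θ], [sin θ, cos θ]]
A clockwise rotation by 35° is equivalent to a counterclockwise rotation by -35°.
For θ = -35°:
cos(-35°) = 0.8192
sin(-35°) = -0.5736
Result: [[0.8192, 0.5736], [-0.5736, 0.8192]]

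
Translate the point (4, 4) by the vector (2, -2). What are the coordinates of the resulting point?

Translation by (2, -2) (homogeneous matrix [[1, 0, 2], [0, 1, -2], [0, 0, 1]]):
x' = 4 + 2 = 6
y' = 4 + -2 = 2
Result: (6, 2)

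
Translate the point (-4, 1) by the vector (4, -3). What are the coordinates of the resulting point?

Translation by (4, -3) (homogeneous matrix [[1, 0, 4], [0, 1, -3], [0, 0, 1]]):
x' = -4 + 4 = 0
y' = 1 + -3 = -2
Result: (0, -2)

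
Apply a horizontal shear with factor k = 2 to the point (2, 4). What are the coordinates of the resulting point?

Shear matrix for horizontal shear with factor k = 2:
[[1, 2], [0, 1]]
Result: (2, 4) → (10, 4)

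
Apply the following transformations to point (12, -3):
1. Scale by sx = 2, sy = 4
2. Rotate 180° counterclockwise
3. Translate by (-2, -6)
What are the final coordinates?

Step 1: Scale → (24, -12)
Step 2: Rotate 180° → (-24, 12)
Step 3: Translate → (-26, 6)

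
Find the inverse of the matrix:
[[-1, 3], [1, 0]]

For [[a,b],[c,d]], inverse = (1/det)·[[d,-b],[-c,a]]
det = (-1)(0) - (3)(1) = 0 - 3 = -3
Inverse = (1/-3)·[[0, -3], [-1, -1]]
= [[0, 1], [1/3, 1/3]]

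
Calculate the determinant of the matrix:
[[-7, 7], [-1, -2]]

For a 2×2 matrix [[a, b], [c, d]], det = ad - bc
det = (-7)(-2) - (7)(-1) = 14 - -7 = 21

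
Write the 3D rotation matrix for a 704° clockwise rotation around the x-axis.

Rotation matrix for clockwise 704° around x-axis:
A clockwise rotation by 704° is a counterclockwise rotation by -704°.
cos(-704°) = 0.9613, sin(-704°) = 0.2756
Result: [[1, 0, 0], [0, 0.9613, -0.2756], [0, 0.2756, 0.9613]]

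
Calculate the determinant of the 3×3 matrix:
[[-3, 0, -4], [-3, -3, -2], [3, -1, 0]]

Expansion along first row:
det = -3·det([[-3,-2],[-1,0]]) - 0·det([[-3,-2],[3,0]]) + -4·det([[-3,-3],[3,-1]])
    = -3·(-3·0 - -2·-1) - 0·(-3·0 - -2·3) + -4·(-3·-1 - -3·3)
    = -3·-2 - 0·6 + -4·12
    = 6 + 0 + -48 = -42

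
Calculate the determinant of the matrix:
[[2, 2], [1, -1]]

For a 2×2 matrix [[a, b], [c, d]], det = ad - bc
det = (2)(-1) - (2)(1) = -2 - 2 = -4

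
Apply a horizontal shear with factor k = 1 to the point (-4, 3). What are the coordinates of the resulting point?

Shear matrix for horizontal shear with factor k = 1:
[[1, 1], [0, 1]]
Result: (-4, 3) → (-1, 3)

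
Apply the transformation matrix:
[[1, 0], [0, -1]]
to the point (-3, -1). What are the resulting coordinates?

Matrix multiplication:
[[1, 0], [0, -1]] × [-3, -1]ᵀ
= [(1)(-3) + (0)(-1), (0)(-3) + (-1)(-1)]ᵀ
= [-3, 1]ᵀ
Result: (-3, 1)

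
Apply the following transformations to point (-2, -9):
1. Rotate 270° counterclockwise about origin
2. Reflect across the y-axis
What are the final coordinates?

Step 1: Rotate 270° → (-9, 2)
Step 2: Reflect across y-axis → (9, 2)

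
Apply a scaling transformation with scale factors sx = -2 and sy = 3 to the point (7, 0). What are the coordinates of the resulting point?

Scaling matrix:
[[-2, 0], [0, 3]]
Result: (7 × -2, 0 × 3) = (-14, 0)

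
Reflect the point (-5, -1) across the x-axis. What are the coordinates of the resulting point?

Reflection across x-axis: (-5, -1) → (-5, 1)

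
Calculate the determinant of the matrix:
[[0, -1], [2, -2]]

For a 2×2 matrix [[a, b], [c, d]], det = ad - bc
det = (0)(-2) - (-1)(2) = 0 - -2 = 2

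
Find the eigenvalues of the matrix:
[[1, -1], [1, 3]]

Characteristic equation: det(A - λI) = 0
λ² - (trace)λ + (det) = 0
trace = 1 + 3 = 4, det = (1)(3) - (-1)(1) = 4
λ² - (4)λ + (4) = 0
λ = (4 ± √((4)² - 4·(4))) / 2 = (4 ± √0) / 2
Solving: λ = 2, 2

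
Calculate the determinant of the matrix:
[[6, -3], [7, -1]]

For a 2×2 matrix [[a, b], [c, d]], det = ad - bc
det = (6)(-1) - (-3)(7) = -6 - -21 = 15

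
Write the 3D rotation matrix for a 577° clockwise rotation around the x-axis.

Rotation matrix for clockwise 577° around x-axis:
A clockwise rotation by 577° is a counterclockwise rotation by -577°.
cos(-577°) = -0.7986, sin(-577°) = 0.6018
Result: [[1, 0, 0], [0, -0.7986, -0.6018], [0, 0.6018, -0.7986]]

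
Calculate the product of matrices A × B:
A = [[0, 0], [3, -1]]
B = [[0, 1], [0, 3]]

Matrix multiplication:
C[0][0] = 0×0 + 0×0 = 0
C[0][1] = 0×1 + 0×3 = 0
C[1][0] = 3×0 + -1×0 = 0
C[1][1] = 3×1 + -1×3 = 0
Result: [[0, 0], [0, 0]]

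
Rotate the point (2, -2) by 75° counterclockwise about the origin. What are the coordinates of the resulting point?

Rotation matrix for 75°: [[cos 75°, -sin 75°], [sin 75°, cos 75°]] ≈ [[0.258819, -0.965926], [0.965926, 0.258819]]
[[0.258819, -0.965926], [0.965926, 0.258819]] × [2, -2]ᵀ ≈ [2.4495, 1.4142]ᵀ
Result: (2.4495, 1.4142)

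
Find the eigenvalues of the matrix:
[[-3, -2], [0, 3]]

Characteristic equation: det(A - λI) = 0
λ² - (trace)λ + (det) = 0
trace = -3 + 3 = 0, det = (-3)(3) - (-2)(0) = -9
λ² - (0)λ + (-9) = 0
λ = (0 ± √((0)² - 4·(-9))) / 2 = (0 ± √36) / 2
Solving: λ = -3, 3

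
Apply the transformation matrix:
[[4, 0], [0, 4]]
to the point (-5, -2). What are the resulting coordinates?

Matrix multiplication:
[[4, 0], [0, 4]] × [-5, -2]ᵀ
= [(4)(-5) + (0)(-2), (0)(-5) + (4)(-2)]ᵀ
= [-20, -8]ᵀ
Result: (-20, -8)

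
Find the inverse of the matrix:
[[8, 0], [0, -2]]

For [[a,b],[c,d]], inverse = (1/det)·[[d,-b],[-c,a]]
det = (8)(-2) - (0)(0) = -16 - 0 = -16
Inverse = (1/-16)·[[-2, 0], [0, 8]]
= [[1/8, 0], [0, -1/2]]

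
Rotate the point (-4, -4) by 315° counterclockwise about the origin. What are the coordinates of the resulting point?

Rotation matrix for 315°: [[cos 315°, -sin 315°], [sin 315°, cos 315°]] ≈ [[0.707107, 0.707107], [-0.707107, 0.707107]]
[[0.707107, 0.707107], [-0.707107, 0.707107]] × [-4, -4]ᵀ ≈ [-5.6569, 0]ᵀ
Result: (-5.6569, 0)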